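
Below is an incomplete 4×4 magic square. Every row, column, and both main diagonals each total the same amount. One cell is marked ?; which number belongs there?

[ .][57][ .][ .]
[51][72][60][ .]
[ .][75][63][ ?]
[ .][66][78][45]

84

Column 2 is complete and sums to 270; that is the magic constant.
Row 2 needs 270; the known cells sum to 183, so (2,4) = 87.
Row 4 needs 270; the known cells sum to 189, so (4,1) = 81.
Column 3 needs 270; the known cells sum to 201, so (1,3) = 69.
Main diagonal needs 270; the known cells sum to 180, so (1,1) = 90.
From anti-diagonal, 270 − (60 + 75 + 81) gives (1,4) = 54.
The remaining cell in column 1 is (3,1) = 270 − 222 = 48.
Column 4: 54 + 87 + 45 + ? = 270, so (3,4) = 84.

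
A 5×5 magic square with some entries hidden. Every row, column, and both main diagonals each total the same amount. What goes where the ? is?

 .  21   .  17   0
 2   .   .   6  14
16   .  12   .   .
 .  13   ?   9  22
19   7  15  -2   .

1

Anti-diagonal is complete and sums to 50; that is the magic constant.
Row 5 must total 50; the given cells sum to 39, so (5,5) = 11.
The remaining cell in column 4 is (3,4) = 50 − 30 = 20.
The remaining cell in column 5 is (3,5) = 50 − 47 = 3.
From row 3, 50 − (16 + 12 + 20 + 3) gives (3,2) = -1.
Column 2: 21 + (-1) + 13 + 7 + ? = 50, so (2,2) = 10.
Using main diagonal: 10 + 12 + 9 + 11 + ? → (1,1) = 50 − 42 = 8.
Row 1 must total 50; the given cells sum to 46, so (1,3) = 4.
Row 2 must total 50; the given cells sum to 32, so (2,3) = 18.
The remaining cell in column 1 is (4,1) = 50 − 45 = 5.
Column 3 needs 50; the known cells sum to 49, so (4,3) = 1.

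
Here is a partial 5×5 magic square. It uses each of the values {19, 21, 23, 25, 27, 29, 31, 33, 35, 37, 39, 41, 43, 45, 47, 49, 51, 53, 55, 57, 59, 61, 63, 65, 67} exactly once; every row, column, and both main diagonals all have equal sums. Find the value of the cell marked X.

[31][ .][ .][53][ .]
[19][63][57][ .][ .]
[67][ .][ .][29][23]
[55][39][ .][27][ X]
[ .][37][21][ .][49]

61

The 25 entries sum to 1075, so each line sums to 1075/5 = 215.
Using column 1: 31 + 19 + 67 + 55 + ? → (5,1) = 215 − 172 = 43.
Main diagonal: 31 + 63 + 27 + 49 + ? = 215, so (3,3) = 45.
Using row 3: 67 + 45 + 29 + 23 + ? → (3,2) = 215 − 164 = 51.
Row 5: 43 + 37 + 21 + 49 + ? = 215, so (5,4) = 65.
Column 2 must total 215; the given cells sum to 190, so (1,2) = 25.
Column 4: 53 + 29 + 27 + 65 + ? = 215, so (2,4) = 41.
Using anti-diagonal: 41 + 45 + 39 + 43 + ? → (1,5) = 215 − 168 = 47.
The remaining cell in row 1 is (1,3) = 215 − 156 = 59.
Using row 2: 19 + 63 + 57 + 41 + ? → (2,5) = 215 − 180 = 35.
Column 3 must total 215; the given cells sum to 182, so (4,3) = 33.
Using column 5: 47 + 35 + 23 + 49 + ? → (4,5) = 215 − 154 = 61.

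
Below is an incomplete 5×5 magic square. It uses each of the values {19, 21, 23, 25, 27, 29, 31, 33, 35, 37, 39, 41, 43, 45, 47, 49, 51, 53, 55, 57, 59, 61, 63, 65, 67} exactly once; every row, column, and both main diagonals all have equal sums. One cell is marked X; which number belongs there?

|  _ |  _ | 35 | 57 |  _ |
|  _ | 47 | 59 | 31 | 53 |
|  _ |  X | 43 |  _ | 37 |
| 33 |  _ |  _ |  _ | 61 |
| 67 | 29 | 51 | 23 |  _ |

The 25 entries sum to 1075, so each line sums to 1075/5 = 215.
Row 2 needs 215; the known cells sum to 190, so (2,1) = 25.
Row 5 must total 215; the given cells sum to 170, so (5,5) = 45.
The remaining cell in column 3 is (4,3) = 215 − 188 = 27.
Column 5 must total 215; the given cells sum to 196, so (1,5) = 19.
Using anti-diagonal: 19 + 31 + 43 + 67 + ? → (4,2) = 215 − 160 = 55.
From row 4, 215 − (33 + 55 + 27 + 61) gives (4,4) = 39.
From column 4, 215 − (57 + 31 + 39 + 23) gives (3,4) = 65.
From main diagonal, 215 − (47 + 43 + 39 + 45) gives (1,1) = 41.
Row 1: 41 + 35 + 57 + 19 + ? = 215, so (1,2) = 63.
Column 1: 41 + 25 + 33 + 67 + ? = 215, so (3,1) = 49.
The remaining cell in column 2 is (3,2) = 215 − 194 = 21.

21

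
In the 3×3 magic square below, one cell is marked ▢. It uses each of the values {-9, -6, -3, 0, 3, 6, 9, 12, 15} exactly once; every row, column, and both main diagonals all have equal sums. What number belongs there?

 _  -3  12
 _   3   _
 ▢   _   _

The 9 entries sum to 27, so each line sums to 27/3 = 9.
Row 1 needs 9; the known cells sum to 9, so (1,1) = 0.
From column 2, 9 − (-3 + 3) gives (3,2) = 9.
Main diagonal must total 9; the given cells sum to 3, so (3,3) = 6.
From anti-diagonal, 9 − (12 + 3) gives (3,1) = -6.

-6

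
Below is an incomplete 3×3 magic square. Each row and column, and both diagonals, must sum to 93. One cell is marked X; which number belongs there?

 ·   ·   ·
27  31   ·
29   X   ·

39

Row 2 needs 93; the known cells sum to 58, so (2,3) = 35.
From column 1, 93 − (27 + 29) gives (1,1) = 37.
Main diagonal must total 93; the given cells sum to 68, so (3,3) = 25.
Anti-diagonal must total 93; the given cells sum to 60, so (1,3) = 33.
From row 1, 93 − (37 + 33) gives (1,2) = 23.
Row 3 needs 93; the known cells sum to 54, so (3,2) = 39.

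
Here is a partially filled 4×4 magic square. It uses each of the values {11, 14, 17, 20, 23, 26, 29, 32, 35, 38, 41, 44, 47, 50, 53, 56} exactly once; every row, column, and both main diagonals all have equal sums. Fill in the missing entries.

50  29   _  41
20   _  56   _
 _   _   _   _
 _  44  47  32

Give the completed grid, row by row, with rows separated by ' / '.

The 16 entries sum to 536, so each line sums to 536/4 = 134.
The remaining cell in row 1 is (1,3) = 134 − 120 = 14.
From row 4, 134 − (44 + 47 + 32) gives (4,1) = 11.
Column 1: 50 + 20 + 11 + ? = 134, so (3,1) = 53.
From column 3, 134 − (14 + 56 + 47) gives (3,3) = 17.
Main diagonal needs 134; the known cells sum to 99, so (2,2) = 35.
Anti-diagonal needs 134; the known cells sum to 108, so (3,2) = 26.
From row 2, 134 − (20 + 35 + 56) gives (2,4) = 23.
Row 3 needs 134; the known cells sum to 96, so (3,4) = 38.

50 29 14 41 / 20 35 56 23 / 53 26 17 38 / 11 44 47 32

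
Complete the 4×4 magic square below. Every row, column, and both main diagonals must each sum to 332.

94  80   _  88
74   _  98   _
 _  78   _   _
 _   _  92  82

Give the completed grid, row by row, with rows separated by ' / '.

94 80 70 88 / 74 84 98 76 / 96 78 72 86 / 68 90 92 82

Row 1: 94 + 80 + 88 + ? = 332, so (1,3) = 70.
Column 3: 70 + 98 + 92 + ? = 332, so (3,3) = 72.
Main diagonal needs 332; the known cells sum to 248, so (2,2) = 84.
Using anti-diagonal: 88 + 98 + 78 + ? → (4,1) = 332 − 264 = 68.
Row 2 needs 332; the known cells sum to 256, so (2,4) = 76.
From row 4, 332 − (68 + 92 + 82) gives (4,2) = 90.
Column 1 must total 332; the given cells sum to 236, so (3,1) = 96.
Column 4 must total 332; the given cells sum to 246, so (3,4) = 86.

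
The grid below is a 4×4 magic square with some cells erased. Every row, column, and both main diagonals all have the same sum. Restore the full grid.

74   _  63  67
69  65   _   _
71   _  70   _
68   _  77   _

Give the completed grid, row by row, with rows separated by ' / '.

Column 1 is already complete: 74 + 69 + 71 + 68 = 282, so that is the magic constant.
The remaining cell in row 1 is (1,2) = 282 − 204 = 78.
From column 3, 282 − (63 + 70 + 77) gives (2,3) = 72.
Main diagonal must total 282; the given cells sum to 209, so (4,4) = 73.
Anti-diagonal: 67 + 72 + 68 + ? = 282, so (3,2) = 75.
The remaining cell in row 2 is (2,4) = 282 − 206 = 76.
From row 3, 282 − (71 + 75 + 70) gives (3,4) = 66.
Using row 4: 68 + 77 + 73 + ? → (4,2) = 282 − 218 = 64.

74 78 63 67 / 69 65 72 76 / 71 75 70 66 / 68 64 77 73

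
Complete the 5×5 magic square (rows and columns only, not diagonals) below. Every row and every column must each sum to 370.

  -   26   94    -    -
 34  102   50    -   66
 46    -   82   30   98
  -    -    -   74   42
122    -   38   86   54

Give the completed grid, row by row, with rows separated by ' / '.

78 26 94 62 110 / 34 102 50 118 66 / 46 114 82 30 98 / 90 58 106 74 42 / 122 70 38 86 54

Row 2: 34 + 102 + 50 + 66 + ? = 370, so (2,4) = 118.
Row 3: 46 + 82 + 30 + 98 + ? = 370, so (3,2) = 114.
The remaining cell in row 5 is (5,2) = 370 − 300 = 70.
From column 2, 370 − (26 + 102 + 114 + 70) gives (4,2) = 58.
The remaining cell in column 3 is (4,3) = 370 − 264 = 106.
Column 4 needs 370; the known cells sum to 308, so (1,4) = 62.
Using column 5: 66 + 98 + 42 + 54 + ? → (1,5) = 370 − 260 = 110.
Row 1 must total 370; the given cells sum to 292, so (1,1) = 78.
From row 4, 370 − (58 + 106 + 74 + 42) gives (4,1) = 90.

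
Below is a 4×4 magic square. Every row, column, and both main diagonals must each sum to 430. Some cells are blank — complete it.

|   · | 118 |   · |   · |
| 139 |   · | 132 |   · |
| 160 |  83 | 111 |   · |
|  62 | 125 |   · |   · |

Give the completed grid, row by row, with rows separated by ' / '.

Row 3 must total 430; the given cells sum to 354, so (3,4) = 76.
Column 1 needs 430; the known cells sum to 361, so (1,1) = 69.
Column 2 needs 430; the known cells sum to 326, so (2,2) = 104.
Main diagonal must total 430; the given cells sum to 284, so (4,4) = 146.
The remaining cell in anti-diagonal is (1,4) = 430 − 277 = 153.
Row 1 must total 430; the given cells sum to 340, so (1,3) = 90.
Row 2 needs 430; the known cells sum to 375, so (2,4) = 55.
Row 4 must total 430; the given cells sum to 333, so (4,3) = 97.

69 118 90 153 / 139 104 132 55 / 160 83 111 76 / 62 125 97 146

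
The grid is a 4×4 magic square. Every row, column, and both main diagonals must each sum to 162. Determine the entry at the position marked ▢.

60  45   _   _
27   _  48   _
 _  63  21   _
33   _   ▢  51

54

Column 1: 60 + 27 + 33 + ? = 162, so (3,1) = 42.
Main diagonal must total 162; the given cells sum to 132, so (2,2) = 30.
Anti-diagonal: 48 + 63 + 33 + ? = 162, so (1,4) = 18.
The remaining cell in row 1 is (1,3) = 162 − 123 = 39.
Row 2 needs 162; the known cells sum to 105, so (2,4) = 57.
Row 3: 42 + 63 + 21 + ? = 162, so (3,4) = 36.
From column 2, 162 − (45 + 30 + 63) gives (4,2) = 24.
Column 3 needs 162; the known cells sum to 108, so (4,3) = 54.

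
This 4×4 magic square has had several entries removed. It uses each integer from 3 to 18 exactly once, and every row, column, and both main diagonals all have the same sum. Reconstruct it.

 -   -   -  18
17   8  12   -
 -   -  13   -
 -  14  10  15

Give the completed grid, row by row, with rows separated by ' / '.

6 11 7 18 / 17 8 12 5 / 16 9 13 4 / 3 14 10 15

The entries are 3 through 18, which sum to 168, so each line sums to 168/4 = 42.
From row 2, 42 − (17 + 8 + 12) gives (2,4) = 5.
Row 4 needs 42; the known cells sum to 39, so (4,1) = 3.
Column 3 must total 42; the given cells sum to 35, so (1,3) = 7.
Column 4: 18 + 5 + 15 + ? = 42, so (3,4) = 4.
Main diagonal must total 42; the given cells sum to 36, so (1,1) = 6.
Anti-diagonal must total 42; the given cells sum to 33, so (3,2) = 9.
Row 1: 6 + 7 + 18 + ? = 42, so (1,2) = 11.
Using row 3: 9 + 13 + 4 + ? → (3,1) = 42 − 26 = 16.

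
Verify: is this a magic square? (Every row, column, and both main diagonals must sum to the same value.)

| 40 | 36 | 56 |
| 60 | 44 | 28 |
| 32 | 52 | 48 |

Yes

Row 1: 40 + 36 + 56 = 132.
Row 2: 60 + 44 + 28 = 132.
Row 3: 32 + 52 + 48 = 132.
Column 1: 40 + 60 + 32 = 132.
Column 2: 36 + 44 + 52 = 132.
Column 3: 56 + 28 + 48 = 132.
Main diagonal: 40 + 44 + 48 = 132.
Anti-diagonal: 56 + 44 + 32 = 132.
All lines sum to 132.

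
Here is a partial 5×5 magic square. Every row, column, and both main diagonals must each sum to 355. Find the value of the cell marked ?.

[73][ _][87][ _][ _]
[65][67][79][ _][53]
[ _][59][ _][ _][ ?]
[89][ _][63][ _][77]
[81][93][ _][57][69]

From row 2, 355 − (65 + 67 + 79 + 53) gives (2,4) = 91.
Using row 5: 81 + 93 + 57 + 69 + ? → (5,3) = 355 − 300 = 55.
The remaining cell in column 1 is (3,1) = 355 − 308 = 47.
The remaining cell in column 3 is (3,3) = 355 − 284 = 71.
Main diagonal: 73 + 67 + 71 + 69 + ? = 355, so (4,4) = 75.
Row 4 needs 355; the known cells sum to 304, so (4,2) = 51.
Column 2 must total 355; the given cells sum to 270, so (1,2) = 85.
From anti-diagonal, 355 − (91 + 71 + 51 + 81) gives (1,5) = 61.
Row 1 needs 355; the known cells sum to 306, so (1,4) = 49.
Column 4 must total 355; the given cells sum to 272, so (3,4) = 83.
From column 5, 355 − (61 + 53 + 77 + 69) gives (3,5) = 95.

95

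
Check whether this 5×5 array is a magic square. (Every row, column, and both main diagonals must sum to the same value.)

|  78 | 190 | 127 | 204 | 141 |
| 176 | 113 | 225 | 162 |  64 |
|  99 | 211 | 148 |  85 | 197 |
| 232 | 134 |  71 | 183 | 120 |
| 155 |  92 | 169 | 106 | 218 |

Yes

Row 1: 78 + 190 + 127 + 204 + 141 = 740.
Row 2: 176 + 113 + 225 + 162 + 64 = 740.
Row 3: 99 + 211 + 148 + 85 + 197 = 740.
Row 4: 232 + 134 + 71 + 183 + 120 = 740.
Row 5: 155 + 92 + 169 + 106 + 218 = 740.
Column 1: 78 + 176 + 99 + 232 + 155 = 740.
Column 2: 190 + 113 + 211 + 134 + 92 = 740.
Column 3: 127 + 225 + 148 + 71 + 169 = 740.
Column 4: 204 + 162 + 85 + 183 + 106 = 740.
Column 5: 141 + 64 + 197 + 120 + 218 = 740.
Main diagonal: 78 + 113 + 148 + 183 + 218 = 740.
Anti-diagonal: 141 + 162 + 148 + 134 + 155 = 740.
All lines sum to 740.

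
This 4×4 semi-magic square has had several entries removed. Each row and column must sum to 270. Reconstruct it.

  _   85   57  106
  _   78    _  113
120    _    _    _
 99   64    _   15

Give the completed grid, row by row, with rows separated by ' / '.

Row 1 must total 270; the given cells sum to 248, so (1,1) = 22.
Using row 4: 99 + 64 + 15 + ? → (4,3) = 270 − 178 = 92.
Using column 1: 22 + 120 + 99 + ? → (2,1) = 270 − 241 = 29.
Column 2 needs 270; the known cells sum to 227, so (3,2) = 43.
Using column 4: 106 + 113 + 15 + ? → (3,4) = 270 − 234 = 36.
From row 2, 270 − (29 + 78 + 113) gives (2,3) = 50.
Row 3: 120 + 43 + 36 + ? = 270, so (3,3) = 71.

22 85 57 106 / 29 78 50 113 / 120 43 71 36 / 99 64 92 15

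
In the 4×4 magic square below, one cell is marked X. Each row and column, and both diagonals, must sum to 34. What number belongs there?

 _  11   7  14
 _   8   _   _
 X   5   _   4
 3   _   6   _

16

Using row 1: 11 + 7 + 14 + ? → (1,1) = 34 − 32 = 2.
Column 2 must total 34; the given cells sum to 24, so (4,2) = 10.
Using anti-diagonal: 14 + 5 + 3 + ? → (2,3) = 34 − 22 = 12.
Using row 4: 3 + 10 + 6 + ? → (4,4) = 34 − 19 = 15.
The remaining cell in column 3 is (3,3) = 34 − 25 = 9.
Using column 4: 14 + 4 + 15 + ? → (2,4) = 34 − 33 = 1.
Row 2: 8 + 12 + 1 + ? = 34, so (2,1) = 13.
From row 3, 34 − (5 + 9 + 4) gives (3,1) = 16.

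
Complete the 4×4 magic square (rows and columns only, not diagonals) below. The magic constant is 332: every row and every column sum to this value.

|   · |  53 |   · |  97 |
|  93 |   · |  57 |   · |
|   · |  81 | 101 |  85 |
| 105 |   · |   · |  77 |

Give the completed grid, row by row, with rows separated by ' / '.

69 53 113 97 / 93 109 57 73 / 65 81 101 85 / 105 89 61 77

From row 3, 332 − (81 + 101 + 85) gives (3,1) = 65.
Column 1: 93 + 65 + 105 + ? = 332, so (1,1) = 69.
The remaining cell in column 4 is (2,4) = 332 − 259 = 73.
Row 1 needs 332; the known cells sum to 219, so (1,3) = 113.
Row 2 must total 332; the given cells sum to 223, so (2,2) = 109.
Column 2 must total 332; the given cells sum to 243, so (4,2) = 89.
Column 3 needs 332; the known cells sum to 271, so (4,3) = 61.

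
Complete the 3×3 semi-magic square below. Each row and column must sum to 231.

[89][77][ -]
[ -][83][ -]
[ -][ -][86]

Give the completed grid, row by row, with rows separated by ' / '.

89 77 65 / 68 83 80 / 74 71 86

The remaining cell in row 1 is (1,3) = 231 − 166 = 65.
Column 2 needs 231; the known cells sum to 160, so (3,2) = 71.
Column 3 must total 231; the given cells sum to 151, so (2,3) = 80.
Using row 2: 83 + 80 + ? → (2,1) = 231 − 163 = 68.
Using row 3: 71 + 86 + ? → (3,1) = 231 − 157 = 74.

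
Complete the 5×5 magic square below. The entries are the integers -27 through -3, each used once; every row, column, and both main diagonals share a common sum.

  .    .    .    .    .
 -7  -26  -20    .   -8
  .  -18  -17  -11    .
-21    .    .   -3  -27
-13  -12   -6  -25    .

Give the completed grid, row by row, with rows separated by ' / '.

The entries are -27 through -3, which sum to -375, so each line sums to -375/5 = -75.
The remaining cell in row 2 is (2,4) = -75 − (-61) = -14.
The remaining cell in row 5 is (5,5) = -75 − (-56) = -19.
Column 4 must total -75; the given cells sum to -53, so (1,4) = -22.
Main diagonal: -26 + (-17) + (-3) + (-19) + ? = -75, so (1,1) = -10.
From column 1, -75 − (-10 + (-7) + (-21) + (-13)) gives (3,1) = -24.
Using row 3: -24 + (-18) + (-17) + (-11) + ? → (3,5) = -75 − (-70) = -5.
Column 5 must total -75; the given cells sum to -59, so (1,5) = -16.
Anti-diagonal: -16 + (-14) + (-17) + (-13) + ? = -75, so (4,2) = -15.
The remaining cell in row 4 is (4,3) = -75 − (-66) = -9.
Column 2 needs -75; the known cells sum to -71, so (1,2) = -4.
Column 3 must total -75; the given cells sum to -52, so (1,3) = -23.

-10 -4 -23 -22 -16 / -7 -26 -20 -14 -8 / -24 -18 -17 -11 -5 / -21 -15 -9 -3 -27 / -13 -12 -6 -25 -19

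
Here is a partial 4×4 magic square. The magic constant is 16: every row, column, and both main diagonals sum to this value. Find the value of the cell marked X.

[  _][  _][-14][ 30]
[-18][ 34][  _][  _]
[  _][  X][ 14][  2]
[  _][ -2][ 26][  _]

-22

Column 3 needs 16; the known cells sum to 26, so (2,3) = -10.
From row 2, 16 − (-18 + 34 + (-10)) gives (2,4) = 10.
Column 4 must total 16; the given cells sum to 42, so (4,4) = -26.
The remaining cell in main diagonal is (1,1) = 16 − 22 = -6.
Using row 1: -6 + (-14) + 30 + ? → (1,2) = 16 − 10 = 6.
Using row 4: -2 + 26 + (-26) + ? → (4,1) = 16 − (-2) = 18.
The remaining cell in column 1 is (3,1) = 16 − (-6) = 22.
The remaining cell in column 2 is (3,2) = 16 − 38 = -22.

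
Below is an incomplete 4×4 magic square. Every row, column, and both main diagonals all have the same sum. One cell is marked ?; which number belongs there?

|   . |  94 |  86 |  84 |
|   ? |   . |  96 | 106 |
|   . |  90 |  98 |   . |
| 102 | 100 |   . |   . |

82

Anti-diagonal is complete and sums to 372; that is the magic constant.
Using row 1: 94 + 86 + 84 + ? → (1,1) = 372 − 264 = 108.
From column 2, 372 − (94 + 90 + 100) gives (2,2) = 88.
Column 3 must total 372; the given cells sum to 280, so (4,3) = 92.
From main diagonal, 372 − (108 + 88 + 98) gives (4,4) = 78.
Row 2 needs 372; the known cells sum to 290, so (2,1) = 82.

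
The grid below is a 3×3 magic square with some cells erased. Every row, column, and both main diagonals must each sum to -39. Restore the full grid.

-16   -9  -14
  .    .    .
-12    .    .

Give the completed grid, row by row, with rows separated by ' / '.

-16 -9 -14 / -11 -13 -15 / -12 -17 -10

Column 1 needs -39; the known cells sum to -28, so (2,1) = -11.
Anti-diagonal must total -39; the given cells sum to -26, so (2,2) = -13.
The remaining cell in row 2 is (2,3) = -39 − (-24) = -15.
Column 2 needs -39; the known cells sum to -22, so (3,2) = -17.
Using column 3: -14 + (-15) + ? → (3,3) = -39 − (-29) = -10.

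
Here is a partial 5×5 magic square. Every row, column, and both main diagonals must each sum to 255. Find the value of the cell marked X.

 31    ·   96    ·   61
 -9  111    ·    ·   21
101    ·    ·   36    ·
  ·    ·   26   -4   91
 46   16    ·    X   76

Column 1 must total 255; the given cells sum to 169, so (4,1) = 86.
From column 5, 255 − (61 + 21 + 91 + 76) gives (3,5) = 6.
Main diagonal needs 255; the known cells sum to 214, so (3,3) = 41.
Using row 3: 101 + 41 + 36 + 6 + ? → (3,2) = 255 − 184 = 71.
The remaining cell in row 4 is (4,2) = 255 − 199 = 56.
Column 2 needs 255; the known cells sum to 254, so (1,2) = 1.
Anti-diagonal must total 255; the given cells sum to 204, so (2,4) = 51.
Row 1: 31 + 1 + 96 + 61 + ? = 255, so (1,4) = 66.
Using row 2: -9 + 111 + 51 + 21 + ? → (2,3) = 255 − 174 = 81.
Column 3: 96 + 81 + 41 + 26 + ? = 255, so (5,3) = 11.
The remaining cell in column 4 is (5,4) = 255 − 149 = 106.

106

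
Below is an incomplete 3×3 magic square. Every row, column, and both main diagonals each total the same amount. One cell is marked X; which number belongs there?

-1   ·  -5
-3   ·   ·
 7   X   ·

-7

Column 1 is complete and sums to 3; that is the magic constant.
Using row 1: -1 + (-5) + ? → (1,2) = 3 − (-6) = 9.
Anti-diagonal: -5 + 7 + ? = 3, so (2,2) = 1.
Row 2: -3 + 1 + ? = 3, so (2,3) = 5.
Column 2: 9 + 1 + ? = 3, so (3,2) = -7.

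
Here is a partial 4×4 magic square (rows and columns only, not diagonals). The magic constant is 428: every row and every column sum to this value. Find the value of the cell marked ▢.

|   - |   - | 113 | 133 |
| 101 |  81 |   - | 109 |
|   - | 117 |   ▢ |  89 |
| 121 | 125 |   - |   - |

The remaining cell in row 2 is (2,3) = 428 − 291 = 137.
From column 2, 428 − (81 + 117 + 125) gives (1,2) = 105.
The remaining cell in column 4 is (4,4) = 428 − 331 = 97.
Using row 1: 105 + 113 + 133 + ? → (1,1) = 428 − 351 = 77.
The remaining cell in row 4 is (4,3) = 428 − 343 = 85.
Using column 1: 77 + 101 + 121 + ? → (3,1) = 428 − 299 = 129.
The remaining cell in column 3 is (3,3) = 428 − 335 = 93.

93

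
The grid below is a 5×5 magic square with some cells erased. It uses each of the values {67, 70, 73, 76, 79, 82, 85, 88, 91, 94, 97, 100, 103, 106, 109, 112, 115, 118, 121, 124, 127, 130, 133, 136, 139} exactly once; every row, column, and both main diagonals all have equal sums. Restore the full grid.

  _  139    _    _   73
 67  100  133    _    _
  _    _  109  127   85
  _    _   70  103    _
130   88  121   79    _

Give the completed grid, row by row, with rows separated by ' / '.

106 139 82 115 73 / 67 100 133 91 124 / 118 76 109 127 85 / 94 112 70 103 136 / 130 88 121 79 97

The 25 entries sum to 2575, so each line sums to 2575/5 = 515.
Row 5 must total 515; the given cells sum to 418, so (5,5) = 97.
Column 3 needs 515; the known cells sum to 433, so (1,3) = 82.
Main diagonal must total 515; the given cells sum to 409, so (1,1) = 106.
Row 1 must total 515; the given cells sum to 400, so (1,4) = 115.
Column 4: 115 + 127 + 103 + 79 + ? = 515, so (2,4) = 91.
Anti-diagonal must total 515; the given cells sum to 403, so (4,2) = 112.
Row 2 must total 515; the given cells sum to 391, so (2,5) = 124.
From column 2, 515 − (139 + 100 + 112 + 88) gives (3,2) = 76.
Column 5 must total 515; the given cells sum to 379, so (4,5) = 136.
Row 3 must total 515; the given cells sum to 397, so (3,1) = 118.
Using row 4: 112 + 70 + 103 + 136 + ? → (4,1) = 515 − 421 = 94.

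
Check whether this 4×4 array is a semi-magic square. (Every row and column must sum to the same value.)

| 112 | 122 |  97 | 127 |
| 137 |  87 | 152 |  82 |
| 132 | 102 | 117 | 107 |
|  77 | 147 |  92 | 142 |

Yes

Row 1: 112 + 122 + 97 + 127 = 458.
Row 2: 137 + 87 + 152 + 82 = 458.
Row 3: 132 + 102 + 117 + 107 = 458.
Row 4: 77 + 147 + 92 + 142 = 458.
Column 1: 112 + 137 + 132 + 77 = 458.
Column 2: 122 + 87 + 102 + 147 = 458.
Column 3: 97 + 152 + 117 + 92 = 458.
Column 4: 127 + 82 + 107 + 142 = 458.
All lines sum to 458.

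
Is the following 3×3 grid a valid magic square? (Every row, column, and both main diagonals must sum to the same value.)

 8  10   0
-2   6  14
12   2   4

Row 1: 8 + 10 + 0 = 18.
Row 2: -2 + 6 + 14 = 18.
Row 3: 12 + 2 + 4 = 18.
Column 1: 8 + (-2) + 12 = 18.
Column 2: 10 + 6 + 2 = 18.
Column 3: 0 + 14 + 4 = 18.
Main diagonal: 8 + 6 + 4 = 18.
Anti-diagonal: 0 + 6 + 12 = 18.
All lines sum to 18.

Yes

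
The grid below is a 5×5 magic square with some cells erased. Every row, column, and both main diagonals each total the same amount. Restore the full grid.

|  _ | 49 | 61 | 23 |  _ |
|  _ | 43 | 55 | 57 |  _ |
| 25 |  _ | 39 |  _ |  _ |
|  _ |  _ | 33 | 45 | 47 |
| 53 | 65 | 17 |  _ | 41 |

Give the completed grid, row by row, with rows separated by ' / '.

37 49 61 23 35 / 31 43 55 57 19 / 25 27 39 51 63 / 59 21 33 45 47 / 53 65 17 29 41

Column 3 is already complete: 61 + 55 + 39 + 33 + 17 = 205, so that is the magic constant.
Row 5 must total 205; the given cells sum to 176, so (5,4) = 29.
From column 4, 205 − (23 + 57 + 45 + 29) gives (3,4) = 51.
Using main diagonal: 43 + 39 + 45 + 41 + ? → (1,1) = 205 − 168 = 37.
The remaining cell in row 1 is (1,5) = 205 − 170 = 35.
Anti-diagonal needs 205; the known cells sum to 184, so (4,2) = 21.
Row 4: 21 + 33 + 45 + 47 + ? = 205, so (4,1) = 59.
Using column 1: 37 + 25 + 59 + 53 + ? → (2,1) = 205 − 174 = 31.
Column 2: 49 + 43 + 21 + 65 + ? = 205, so (3,2) = 27.
The remaining cell in row 2 is (2,5) = 205 − 186 = 19.
Using row 3: 25 + 27 + 39 + 51 + ? → (3,5) = 205 − 142 = 63.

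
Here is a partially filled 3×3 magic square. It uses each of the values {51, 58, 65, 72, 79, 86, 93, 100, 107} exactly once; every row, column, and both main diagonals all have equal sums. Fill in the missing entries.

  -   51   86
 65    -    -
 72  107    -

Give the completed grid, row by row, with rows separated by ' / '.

100 51 86 / 65 79 93 / 72 107 58

The 9 entries sum to 711, so each line sums to 711/3 = 237.
Row 1 must total 237; the given cells sum to 137, so (1,1) = 100.
Row 3: 72 + 107 + ? = 237, so (3,3) = 58.
The remaining cell in column 2 is (2,2) = 237 − 158 = 79.
Using column 3: 86 + 58 + ? → (2,3) = 237 − 144 = 93.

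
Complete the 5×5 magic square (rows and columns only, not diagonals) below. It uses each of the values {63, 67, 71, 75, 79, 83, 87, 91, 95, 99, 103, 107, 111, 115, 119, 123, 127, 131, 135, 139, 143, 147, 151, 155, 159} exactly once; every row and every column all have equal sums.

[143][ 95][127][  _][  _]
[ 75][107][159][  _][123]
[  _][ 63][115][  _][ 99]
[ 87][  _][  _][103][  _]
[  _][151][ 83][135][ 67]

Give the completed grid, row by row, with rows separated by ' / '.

143 95 127 79 111 / 75 107 159 91 123 / 131 63 115 147 99 / 87 139 71 103 155 / 119 151 83 135 67

The 25 entries sum to 2775, so each line sums to 2775/5 = 555.
Row 2: 75 + 107 + 159 + 123 + ? = 555, so (2,4) = 91.
From row 5, 555 − (151 + 83 + 135 + 67) gives (5,1) = 119.
Using column 1: 143 + 75 + 87 + 119 + ? → (3,1) = 555 − 424 = 131.
The remaining cell in column 2 is (4,2) = 555 − 416 = 139.
Using column 3: 127 + 159 + 115 + 83 + ? → (4,3) = 555 − 484 = 71.
The remaining cell in row 3 is (3,4) = 555 − 408 = 147.
Row 4 must total 555; the given cells sum to 400, so (4,5) = 155.
Using column 4: 91 + 147 + 103 + 135 + ? → (1,4) = 555 − 476 = 79.
Column 5: 123 + 99 + 155 + 67 + ? = 555, so (1,5) = 111.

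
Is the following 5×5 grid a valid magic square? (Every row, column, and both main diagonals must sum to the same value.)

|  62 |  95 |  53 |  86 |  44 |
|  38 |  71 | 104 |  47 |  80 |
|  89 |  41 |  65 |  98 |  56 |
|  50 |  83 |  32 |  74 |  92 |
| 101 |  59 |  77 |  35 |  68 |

No — row 2 sums to 340 but row 3 sums to 349.

Row 1: 62 + 95 + 53 + 86 + 44 = 340.
Row 2: 38 + 71 + 104 + 47 + 80 = 340.
Row 3: 89 + 41 + 65 + 98 + 56 = 349.
Row 4: 50 + 83 + 32 + 74 + 92 = 331.
Row 5: 101 + 59 + 77 + 35 + 68 = 340.
Column 1: 62 + 38 + 89 + 50 + 101 = 340.
Column 2: 95 + 71 + 41 + 83 + 59 = 349.
Column 3: 53 + 104 + 65 + 32 + 77 = 331.
Column 4: 86 + 47 + 98 + 74 + 35 = 340.
Column 5: 44 + 80 + 56 + 92 + 68 = 340.
Main diagonal: 62 + 71 + 65 + 74 + 68 = 340.
Anti-diagonal: 44 + 47 + 65 + 83 + 101 = 340.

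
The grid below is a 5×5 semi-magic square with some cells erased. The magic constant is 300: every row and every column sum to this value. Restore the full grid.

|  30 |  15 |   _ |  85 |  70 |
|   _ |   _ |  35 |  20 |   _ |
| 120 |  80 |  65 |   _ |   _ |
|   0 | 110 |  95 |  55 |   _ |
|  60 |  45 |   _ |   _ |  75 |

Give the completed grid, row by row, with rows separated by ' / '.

The remaining cell in row 1 is (1,3) = 300 − 200 = 100.
Using row 4: 0 + 110 + 95 + 55 + ? → (4,5) = 300 − 260 = 40.
Column 1 needs 300; the known cells sum to 210, so (2,1) = 90.
Using column 2: 15 + 80 + 110 + 45 + ? → (2,2) = 300 − 250 = 50.
The remaining cell in column 3 is (5,3) = 300 − 295 = 5.
Row 2: 90 + 50 + 35 + 20 + ? = 300, so (2,5) = 105.
The remaining cell in row 5 is (5,4) = 300 − 185 = 115.
Using column 4: 85 + 20 + 55 + 115 + ? → (3,4) = 300 − 275 = 25.
Column 5 must total 300; the given cells sum to 290, so (3,5) = 10.

30 15 100 85 70 / 90 50 35 20 105 / 120 80 65 25 10 / 0 110 95 55 40 / 60 45 5 115 75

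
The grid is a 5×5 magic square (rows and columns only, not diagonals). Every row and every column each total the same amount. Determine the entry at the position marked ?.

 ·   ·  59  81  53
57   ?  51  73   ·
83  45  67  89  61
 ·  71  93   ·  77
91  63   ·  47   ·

Row 3 is complete and sums to 345; that is the magic constant.
The remaining cell in column 3 is (5,3) = 345 − 270 = 75.
The remaining cell in column 4 is (4,4) = 345 − 290 = 55.
From row 4, 345 − (71 + 93 + 55 + 77) gives (4,1) = 49.
Using row 5: 91 + 63 + 75 + 47 + ? → (5,5) = 345 − 276 = 69.
Column 1: 57 + 83 + 49 + 91 + ? = 345, so (1,1) = 65.
The remaining cell in column 5 is (2,5) = 345 − 260 = 85.
From row 1, 345 − (65 + 59 + 81 + 53) gives (1,2) = 87.
The remaining cell in row 2 is (2,2) = 345 − 266 = 79.

79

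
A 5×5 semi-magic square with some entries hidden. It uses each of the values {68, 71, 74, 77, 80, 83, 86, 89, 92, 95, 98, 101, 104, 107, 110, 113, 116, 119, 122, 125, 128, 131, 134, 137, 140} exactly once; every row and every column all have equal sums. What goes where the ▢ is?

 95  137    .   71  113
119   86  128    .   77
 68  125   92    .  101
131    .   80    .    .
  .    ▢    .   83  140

The 25 entries sum to 2600, so each line sums to 2600/5 = 520.
Row 1 must total 520; the given cells sum to 416, so (1,3) = 104.
Using row 2: 119 + 86 + 128 + 77 + ? → (2,4) = 520 − 410 = 110.
The remaining cell in row 3 is (3,4) = 520 − 386 = 134.
Column 1 needs 520; the known cells sum to 413, so (5,1) = 107.
From column 3, 520 − (104 + 128 + 92 + 80) gives (5,3) = 116.
The remaining cell in column 4 is (4,4) = 520 − 398 = 122.
Column 5 needs 520; the known cells sum to 431, so (4,5) = 89.
Using row 4: 131 + 80 + 122 + 89 + ? → (4,2) = 520 − 422 = 98.
Row 5 must total 520; the given cells sum to 446, so (5,2) = 74.

74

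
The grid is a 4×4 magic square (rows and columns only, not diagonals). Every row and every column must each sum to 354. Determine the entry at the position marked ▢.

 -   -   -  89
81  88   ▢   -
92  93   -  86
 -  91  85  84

From row 3, 354 − (92 + 93 + 86) gives (3,3) = 83.
Using row 4: 91 + 85 + 84 + ? → (4,1) = 354 − 260 = 94.
The remaining cell in column 1 is (1,1) = 354 − 267 = 87.
Using column 2: 88 + 93 + 91 + ? → (1,2) = 354 − 272 = 82.
From column 4, 354 − (89 + 86 + 84) gives (2,4) = 95.
From row 1, 354 − (87 + 82 + 89) gives (1,3) = 96.
The remaining cell in row 2 is (2,3) = 354 − 264 = 90.

90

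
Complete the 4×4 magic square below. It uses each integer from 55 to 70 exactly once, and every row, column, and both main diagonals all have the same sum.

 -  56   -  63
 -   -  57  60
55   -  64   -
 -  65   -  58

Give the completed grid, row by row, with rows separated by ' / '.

61 56 70 63 / 66 67 57 60 / 55 62 64 69 / 68 65 59 58

The entries are 55 through 70, which sum to 1000, so each line sums to 1000/4 = 250.
Column 4 must total 250; the given cells sum to 181, so (3,4) = 69.
The remaining cell in row 3 is (3,2) = 250 − 188 = 62.
From column 2, 250 − (56 + 62 + 65) gives (2,2) = 67.
Main diagonal needs 250; the known cells sum to 189, so (1,1) = 61.
Anti-diagonal: 63 + 57 + 62 + ? = 250, so (4,1) = 68.
The remaining cell in row 1 is (1,3) = 250 − 180 = 70.
Row 2 must total 250; the given cells sum to 184, so (2,1) = 66.
From row 4, 250 − (68 + 65 + 58) gives (4,3) = 59.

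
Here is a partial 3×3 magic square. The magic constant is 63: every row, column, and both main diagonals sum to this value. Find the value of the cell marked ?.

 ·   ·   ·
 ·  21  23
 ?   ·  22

Row 2 must total 63; the given cells sum to 44, so (2,1) = 19.
From column 3, 63 − (23 + 22) gives (1,3) = 18.
From main diagonal, 63 − (21 + 22) gives (1,1) = 20.
Using anti-diagonal: 18 + 21 + ? → (3,1) = 63 − 39 = 24.

24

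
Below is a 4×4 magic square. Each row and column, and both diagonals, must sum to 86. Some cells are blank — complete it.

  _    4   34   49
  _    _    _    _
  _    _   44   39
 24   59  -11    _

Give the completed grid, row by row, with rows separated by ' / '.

-1 4 34 49 / 54 29 19 -16 / 9 -6 44 39 / 24 59 -11 14

Row 1 must total 86; the given cells sum to 87, so (1,1) = -1.
The remaining cell in row 4 is (4,4) = 86 − 72 = 14.
The remaining cell in column 3 is (2,3) = 86 − 67 = 19.
The remaining cell in column 4 is (2,4) = 86 − 102 = -16.
The remaining cell in main diagonal is (2,2) = 86 − 57 = 29.
From anti-diagonal, 86 − (49 + 19 + 24) gives (3,2) = -6.
Row 2 must total 86; the given cells sum to 32, so (2,1) = 54.
Row 3 must total 86; the given cells sum to 77, so (3,1) = 9.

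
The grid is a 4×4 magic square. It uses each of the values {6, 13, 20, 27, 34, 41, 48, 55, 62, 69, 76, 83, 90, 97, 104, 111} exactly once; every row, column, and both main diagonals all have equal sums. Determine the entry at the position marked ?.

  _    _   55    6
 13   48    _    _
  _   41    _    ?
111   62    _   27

104

The 16 entries sum to 936, so each line sums to 936/4 = 234.
Row 4 needs 234; the known cells sum to 200, so (4,3) = 34.
Using column 2: 48 + 41 + 62 + ? → (1,2) = 234 − 151 = 83.
Anti-diagonal: 6 + 41 + 111 + ? = 234, so (2,3) = 76.
Row 1 must total 234; the given cells sum to 144, so (1,1) = 90.
Row 2 needs 234; the known cells sum to 137, so (2,4) = 97.
Column 1 needs 234; the known cells sum to 214, so (3,1) = 20.
Column 3 needs 234; the known cells sum to 165, so (3,3) = 69.
Using column 4: 6 + 97 + 27 + ? → (3,4) = 234 − 130 = 104.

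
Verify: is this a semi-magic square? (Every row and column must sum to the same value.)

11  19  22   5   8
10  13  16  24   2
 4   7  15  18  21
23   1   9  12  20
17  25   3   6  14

Row 1: 11 + 19 + 22 + 5 + 8 = 65.
Row 2: 10 + 13 + 16 + 24 + 2 = 65.
Row 3: 4 + 7 + 15 + 18 + 21 = 65.
Row 4: 23 + 1 + 9 + 12 + 20 = 65.
Row 5: 17 + 25 + 3 + 6 + 14 = 65.
Column 1: 11 + 10 + 4 + 23 + 17 = 65.
Column 2: 19 + 13 + 7 + 1 + 25 = 65.
Column 3: 22 + 16 + 15 + 9 + 3 = 65.
Column 4: 5 + 24 + 18 + 12 + 6 = 65.
Column 5: 8 + 2 + 21 + 20 + 14 = 65.
All lines sum to 65.

Yes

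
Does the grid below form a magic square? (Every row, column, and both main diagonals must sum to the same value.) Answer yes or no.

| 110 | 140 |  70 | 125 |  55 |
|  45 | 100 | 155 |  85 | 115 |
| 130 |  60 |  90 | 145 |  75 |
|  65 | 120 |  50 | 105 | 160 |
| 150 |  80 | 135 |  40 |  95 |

Row 1: 110 + 140 + 70 + 125 + 55 = 500.
Row 2: 45 + 100 + 155 + 85 + 115 = 500.
Row 3: 130 + 60 + 90 + 145 + 75 = 500.
Row 4: 65 + 120 + 50 + 105 + 160 = 500.
Row 5: 150 + 80 + 135 + 40 + 95 = 500.
Column 1: 110 + 45 + 130 + 65 + 150 = 500.
Column 2: 140 + 100 + 60 + 120 + 80 = 500.
Column 3: 70 + 155 + 90 + 50 + 135 = 500.
Column 4: 125 + 85 + 145 + 105 + 40 = 500.
Column 5: 55 + 115 + 75 + 160 + 95 = 500.
Main diagonal: 110 + 100 + 90 + 105 + 95 = 500.
Anti-diagonal: 55 + 85 + 90 + 120 + 150 = 500.
All lines sum to 500.

Yes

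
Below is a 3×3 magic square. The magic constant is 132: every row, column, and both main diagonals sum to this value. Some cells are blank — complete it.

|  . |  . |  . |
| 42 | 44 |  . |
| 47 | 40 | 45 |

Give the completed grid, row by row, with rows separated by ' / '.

Row 2 must total 132; the given cells sum to 86, so (2,3) = 46.
From column 1, 132 − (42 + 47) gives (1,1) = 43.
Using column 2: 44 + 40 + ? → (1,2) = 132 − 84 = 48.
Column 3 must total 132; the given cells sum to 91, so (1,3) = 41.

43 48 41 / 42 44 46 / 47 40 45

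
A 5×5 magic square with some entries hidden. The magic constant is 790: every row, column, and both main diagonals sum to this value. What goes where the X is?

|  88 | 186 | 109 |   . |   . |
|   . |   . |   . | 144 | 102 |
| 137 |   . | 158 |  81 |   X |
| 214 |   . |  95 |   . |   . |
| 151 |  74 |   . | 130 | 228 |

179

Using row 5: 151 + 74 + 130 + 228 + ? → (5,3) = 790 − 583 = 207.
Column 1 must total 790; the given cells sum to 590, so (2,1) = 200.
Column 3 needs 790; the known cells sum to 569, so (2,3) = 221.
From row 2, 790 − (200 + 221 + 144 + 102) gives (2,2) = 123.
From main diagonal, 790 − (88 + 123 + 158 + 228) gives (4,4) = 193.
Column 4: 144 + 81 + 193 + 130 + ? = 790, so (1,4) = 242.
The remaining cell in row 1 is (1,5) = 790 − 625 = 165.
Anti-diagonal must total 790; the given cells sum to 618, so (4,2) = 172.
Row 4 needs 790; the known cells sum to 674, so (4,5) = 116.
Column 2 needs 790; the known cells sum to 555, so (3,2) = 235.
Column 5 needs 790; the known cells sum to 611, so (3,5) = 179.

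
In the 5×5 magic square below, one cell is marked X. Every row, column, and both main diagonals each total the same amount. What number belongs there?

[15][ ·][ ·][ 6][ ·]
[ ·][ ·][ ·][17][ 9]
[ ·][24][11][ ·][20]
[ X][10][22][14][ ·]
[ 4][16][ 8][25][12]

18

Row 5 is complete and sums to 65; that is the magic constant.
The remaining cell in column 4 is (3,4) = 65 − 62 = 3.
The remaining cell in main diagonal is (2,2) = 65 − 52 = 13.
From anti-diagonal, 65 − (17 + 11 + 10 + 4) gives (1,5) = 23.
From row 3, 65 − (24 + 11 + 3 + 20) gives (3,1) = 7.
From column 2, 65 − (13 + 24 + 10 + 16) gives (1,2) = 2.
Column 5 must total 65; the given cells sum to 64, so (4,5) = 1.
Row 1 needs 65; the known cells sum to 46, so (1,3) = 19.
Row 4: 10 + 22 + 14 + 1 + ? = 65, so (4,1) = 18.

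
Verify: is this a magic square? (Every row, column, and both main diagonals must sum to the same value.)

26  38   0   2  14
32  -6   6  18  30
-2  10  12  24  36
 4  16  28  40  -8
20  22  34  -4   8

Row 1: 26 + 38 + 0 + 2 + 14 = 80.
Row 2: 32 + (-6) + 6 + 18 + 30 = 80.
Row 3: -2 + 10 + 12 + 24 + 36 = 80.
Row 4: 4 + 16 + 28 + 40 + (-8) = 80.
Row 5: 20 + 22 + 34 + (-4) + 8 = 80.
Column 1: 26 + 32 + (-2) + 4 + 20 = 80.
Column 2: 38 + (-6) + 10 + 16 + 22 = 80.
Column 3: 0 + 6 + 12 + 28 + 34 = 80.
Column 4: 2 + 18 + 24 + 40 + (-4) = 80.
Column 5: 14 + 30 + 36 + (-8) + 8 = 80.
Main diagonal: 26 + (-6) + 12 + 40 + 8 = 80.
Anti-diagonal: 14 + 18 + 12 + 16 + 20 = 80.
All lines sum to 80.

Yes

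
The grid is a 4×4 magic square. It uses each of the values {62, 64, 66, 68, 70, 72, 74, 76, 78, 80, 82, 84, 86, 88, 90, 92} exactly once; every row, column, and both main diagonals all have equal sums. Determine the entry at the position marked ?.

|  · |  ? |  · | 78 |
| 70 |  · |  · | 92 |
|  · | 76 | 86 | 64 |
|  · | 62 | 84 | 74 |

The 16 entries sum to 1232, so each line sums to 1232/4 = 308.
Row 3: 76 + 86 + 64 + ? = 308, so (3,1) = 82.
Row 4: 62 + 84 + 74 + ? = 308, so (4,1) = 88.
Using column 1: 70 + 82 + 88 + ? → (1,1) = 308 − 240 = 68.
Main diagonal: 68 + 86 + 74 + ? = 308, so (2,2) = 80.
Anti-diagonal: 78 + 76 + 88 + ? = 308, so (2,3) = 66.
Using column 2: 80 + 76 + 62 + ? → (1,2) = 308 − 218 = 90.

90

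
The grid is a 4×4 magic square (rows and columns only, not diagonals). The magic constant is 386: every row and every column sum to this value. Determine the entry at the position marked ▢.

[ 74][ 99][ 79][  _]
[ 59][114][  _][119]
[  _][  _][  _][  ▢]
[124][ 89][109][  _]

69

Row 1: 74 + 99 + 79 + ? = 386, so (1,4) = 134.
The remaining cell in row 2 is (2,3) = 386 − 292 = 94.
Row 4: 124 + 89 + 109 + ? = 386, so (4,4) = 64.
Column 1 must total 386; the given cells sum to 257, so (3,1) = 129.
Column 2 needs 386; the known cells sum to 302, so (3,2) = 84.
Column 3 needs 386; the known cells sum to 282, so (3,3) = 104.
Column 4 must total 386; the given cells sum to 317, so (3,4) = 69.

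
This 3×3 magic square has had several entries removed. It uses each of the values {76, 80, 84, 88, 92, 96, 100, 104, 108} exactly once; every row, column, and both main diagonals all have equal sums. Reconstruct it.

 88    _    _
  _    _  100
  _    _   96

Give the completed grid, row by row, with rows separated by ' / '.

The 9 entries sum to 828, so each line sums to 828/3 = 276.
The remaining cell in column 3 is (1,3) = 276 − 196 = 80.
Using main diagonal: 88 + 96 + ? → (2,2) = 276 − 184 = 92.
From anti-diagonal, 276 − (80 + 92) gives (3,1) = 104.
Row 1: 88 + 80 + ? = 276, so (1,2) = 108.
Row 2 needs 276; the known cells sum to 192, so (2,1) = 84.
The remaining cell in row 3 is (3,2) = 276 − 200 = 76.

88 108 80 / 84 92 100 / 104 76 96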